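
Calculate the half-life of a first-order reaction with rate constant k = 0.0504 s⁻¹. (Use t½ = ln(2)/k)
13.75 s

t½ = ln(2)/k = 0.6931/0.0504 = 13.75 s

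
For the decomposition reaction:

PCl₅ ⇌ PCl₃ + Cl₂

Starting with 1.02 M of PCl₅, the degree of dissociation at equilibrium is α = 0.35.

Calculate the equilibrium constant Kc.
K_c = 0.1922

x = α·[A]₀ = 0.35 × 1.02 = 0.357 M dissociated.
At eq: [PCl₅] = 1.02 − 0.357 = 0.663 M; [PCl₃] = [Cl₂] = x = 0.357 M.
Kc = [PCl₃][Cl₂]/[PCl₅] = (0.357)²/0.663 = 0.1922.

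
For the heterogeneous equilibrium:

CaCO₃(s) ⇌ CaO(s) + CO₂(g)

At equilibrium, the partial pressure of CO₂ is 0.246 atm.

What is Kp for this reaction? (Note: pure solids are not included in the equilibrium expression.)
K_p = 0.246

Solids (CaCO₃, CaO) have activity 1 and are excluded.
Kp = P(CO₂) = 0.246.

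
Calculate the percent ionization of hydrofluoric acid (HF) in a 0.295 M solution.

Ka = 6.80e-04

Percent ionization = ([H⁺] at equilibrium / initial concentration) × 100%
Percent ionization = 4.69%

Let x = [H⁺]. Ka = x²/(C - x) ⇒ x² + (6.80e-04)x - (6.80e-04)(0.295) = 0. x = 1.3827e-02. Percent = (1.3827e-02/0.295) × 100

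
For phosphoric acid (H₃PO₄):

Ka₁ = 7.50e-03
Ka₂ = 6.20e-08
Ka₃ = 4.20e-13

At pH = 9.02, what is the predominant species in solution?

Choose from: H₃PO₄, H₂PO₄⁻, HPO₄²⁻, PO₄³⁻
HPO₄²⁻

pKa1 = 2.12, pKa2 = 7.21, pKa3 = 12.38. Each pKa is the crossover between adjacent species; pH = 9.02 lies in the region where HPO₄²⁻ predominates.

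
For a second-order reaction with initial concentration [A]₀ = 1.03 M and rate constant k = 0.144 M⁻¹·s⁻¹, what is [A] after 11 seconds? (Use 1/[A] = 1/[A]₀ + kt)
0.3914 M

1/[A] = 1/[A]₀ + k·t = 1/1.03 + (0.144)·(11) = 0.9709 + 1.5840 = 2.5549
[A] = 1/2.5549 = 0.3914 M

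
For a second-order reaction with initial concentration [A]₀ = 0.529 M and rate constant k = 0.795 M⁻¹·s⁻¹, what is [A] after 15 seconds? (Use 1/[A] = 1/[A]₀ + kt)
0.0724 M

1/[A] = 1/[A]₀ + k·t = 1/0.529 + (0.795)·(15) = 1.8904 + 11.9250 = 13.8154
[A] = 1/13.8154 = 0.0724 M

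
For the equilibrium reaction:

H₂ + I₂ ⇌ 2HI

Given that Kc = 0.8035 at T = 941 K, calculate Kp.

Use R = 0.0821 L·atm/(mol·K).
K_p = 0.8035

Δn = (moles gaseous products) − (moles gaseous reactants) = 0
T = 941 K; RT = 0.0821 × 941 = 77.2561
Kp = Kc·(RT)^Δn = 0.8035 × (77.2561)^0 = 0.8035 × 1 = 0.8035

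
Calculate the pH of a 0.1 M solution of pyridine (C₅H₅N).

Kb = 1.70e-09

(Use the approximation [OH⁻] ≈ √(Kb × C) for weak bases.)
pH = 9.12

[OH⁻] = √(Kb × C) = √(1.70e-09 × 0.1) = 1.3038e-05. pOH = 4.88, pH = 14 - pOH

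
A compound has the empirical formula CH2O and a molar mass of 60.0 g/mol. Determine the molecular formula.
Empirical formula mass of CH2O = 30.03 g/mol
Multiplier = 60.0 / 30.03 ≈ 2
Molecular formula = (CH2O) × 2 = C2H4O2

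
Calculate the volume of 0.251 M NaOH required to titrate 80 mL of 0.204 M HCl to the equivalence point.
V_{base} = 65.0 mL

At equivalence: moles acid = moles base.
moles HCl = 0.204 M × 0.08 L = 0.01632 mol
V_NaOH = 0.01632 mol ÷ 0.251 M = 0.06502 L = 65.0 mL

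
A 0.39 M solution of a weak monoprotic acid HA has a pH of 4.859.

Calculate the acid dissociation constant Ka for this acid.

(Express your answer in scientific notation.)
K_a = 4.91e-10

[H⁺] = 10^(−pH) = 10^(−4.859) = 1.384e-05 M. For HA ⇌ H⁺ + A⁻, Ka = x²/(C − x) = (1.384e-05)²/(0.39 − 1.384e-05) = 4.91e-10.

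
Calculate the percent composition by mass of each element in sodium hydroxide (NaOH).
Na: 57.48%, O: 40.00%, H: 2.52%

Molar mass of NaOH = 40.0 g/mol
% Na = (1 × 22.99) / 40.0 × 100% = 22.99 / 40.0 × 100% = 57.48%
% O = (1 × 16.0) / 40.0 × 100% = 16 / 40.0 × 100% = 40.00%
% H = (1 × 1.008) / 40.0 × 100% = 1.008 / 40.0 × 100% = 2.52%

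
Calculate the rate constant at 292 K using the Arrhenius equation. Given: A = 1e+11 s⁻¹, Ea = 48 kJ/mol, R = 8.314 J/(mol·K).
2.59e+02 s⁻¹

k = A·exp(-Ea/(R·T)) = 1e+11·exp(-48000/(8.314·292)) = 1e+11·exp(-19.7719) = 1e+11·2.5892e-09 = 2.59e+02 s⁻¹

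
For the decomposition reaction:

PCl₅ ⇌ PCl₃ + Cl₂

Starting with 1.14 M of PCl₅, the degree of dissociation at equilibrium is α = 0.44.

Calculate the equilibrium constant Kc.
K_c = 0.3941

x = α·[A]₀ = 0.44 × 1.14 = 0.5016 M dissociated.
At eq: [PCl₅] = 1.14 − 0.5016 = 0.6384 M; [PCl₃] = [Cl₂] = x = 0.5016 M.
Kc = [PCl₃][Cl₂]/[PCl₅] = (0.5016)²/0.6384 = 0.3941.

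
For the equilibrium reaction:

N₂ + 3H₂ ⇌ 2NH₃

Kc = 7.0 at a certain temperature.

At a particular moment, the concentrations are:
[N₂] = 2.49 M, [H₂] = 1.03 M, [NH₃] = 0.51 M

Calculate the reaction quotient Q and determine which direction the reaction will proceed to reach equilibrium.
Q = 0.096, Q < K, reaction proceeds forward (toward products)

Q = ([NH₃]^2) / ([N₂] × [H₂]^3)
  = ((0.51)^2) / ((2.49)·(1.03)^3) = 0.2601/2.7209 = 0.09559
Since Q = 0.09559 < Kc = 7.0, the reaction proceeds forward (toward products) to reach equilibrium.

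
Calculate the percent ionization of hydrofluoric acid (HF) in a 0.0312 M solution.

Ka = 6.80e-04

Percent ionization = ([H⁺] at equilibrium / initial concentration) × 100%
Percent ionization = 13.7%

Let x = [H⁺]. Ka = x²/(C - x) ⇒ x² + (6.80e-04)x - (6.80e-04)(0.0312) = 0. x = 4.2786e-03. Percent = (4.2786e-03/0.0312) × 100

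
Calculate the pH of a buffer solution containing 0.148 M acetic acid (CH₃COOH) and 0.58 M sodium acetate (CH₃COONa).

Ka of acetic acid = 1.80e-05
pH = 5.34

pKa = -log(1.80e-05) = 4.74. pH = pKa + log([A⁻]/[HA]) = 4.74 + log(0.58/0.148)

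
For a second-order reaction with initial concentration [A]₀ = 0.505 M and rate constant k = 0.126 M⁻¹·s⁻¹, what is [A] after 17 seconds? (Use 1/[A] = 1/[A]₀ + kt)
0.2426 M

1/[A] = 1/[A]₀ + k·t = 1/0.505 + (0.126)·(17) = 1.9802 + 2.1420 = 4.1222
[A] = 1/4.1222 = 0.2426 M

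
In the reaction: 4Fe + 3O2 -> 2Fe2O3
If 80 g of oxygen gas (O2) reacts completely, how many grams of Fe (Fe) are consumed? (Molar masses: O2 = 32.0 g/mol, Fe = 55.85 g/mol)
Moles of O2 = 80 g ÷ 32.0 g/mol = 2.5 mol
Mole ratio: 4 mol Fe / 3 mol O2
Moles of Fe = 2.5 × (4/3) = 3.33333 mol
Mass of Fe = 3.33333 mol × 55.85 g/mol = 186.2 g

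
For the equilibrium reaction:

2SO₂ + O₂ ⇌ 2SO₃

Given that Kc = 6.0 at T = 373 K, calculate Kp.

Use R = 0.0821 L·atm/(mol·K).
K_p = 0.1959

Δn = (moles gaseous products) − (moles gaseous reactants) = -1
T = 373 K; RT = 0.0821 × 373 = 30.6233
Kp = Kc·(RT)^Δn = 6.0 × (30.6233)^-1 = 6.0 × 0.0326549 = 0.1959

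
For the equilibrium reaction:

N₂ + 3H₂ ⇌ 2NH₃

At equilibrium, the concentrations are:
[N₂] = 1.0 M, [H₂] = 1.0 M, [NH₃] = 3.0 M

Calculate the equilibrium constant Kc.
K_c = 9.0000

Kc = ([NH₃]^2) / ([N₂] × [H₂]^3)
   = ((3.0)^2) / ((1.0)·(1.0)^3)
   = 9 / 1 = 9.0000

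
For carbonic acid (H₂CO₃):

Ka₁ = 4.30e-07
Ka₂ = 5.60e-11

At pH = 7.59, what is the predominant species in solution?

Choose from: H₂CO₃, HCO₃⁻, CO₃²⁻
HCO₃⁻

pKa1 = 6.37, pKa2 = 10.25. Each pKa is the crossover between adjacent species; pH = 7.59 lies in the region where HCO₃⁻ predominates.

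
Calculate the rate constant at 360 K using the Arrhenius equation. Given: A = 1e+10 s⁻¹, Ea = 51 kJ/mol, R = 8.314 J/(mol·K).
3.98e+02 s⁻¹

k = A·exp(-Ea/(R·T)) = 1e+10·exp(-51000/(8.314·360)) = 1e+10·exp(-17.0395) = 1e+10·3.9795e-08 = 3.98e+02 s⁻¹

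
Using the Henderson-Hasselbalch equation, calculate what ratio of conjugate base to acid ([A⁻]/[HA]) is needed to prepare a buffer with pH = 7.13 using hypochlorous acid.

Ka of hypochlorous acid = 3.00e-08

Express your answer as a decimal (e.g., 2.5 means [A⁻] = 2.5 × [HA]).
[A⁻]/[HA] = 0.405

pKa = −log(3.00e-08) = 7.5229. pH = pKa + log([A⁻]/[HA]). 7.13 = 7.5229 + log(ratio). log(ratio) = 7.13 − 7.5229 = -0.3929. ratio = 10^(-0.3929) = 0.405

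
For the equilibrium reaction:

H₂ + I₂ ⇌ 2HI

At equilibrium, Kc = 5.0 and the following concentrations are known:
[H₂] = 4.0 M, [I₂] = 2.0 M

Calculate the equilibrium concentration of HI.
[HI] = 6.3246 M

Kc = ([HI]^2) / ([H₂] × [I₂]) = 5.0
[HI]^2 = Kc · (reactant terms)/(other product terms) = 5.0 · 8 / 1 = 40
[HI] = (40)^(1/2) = 6.3246 M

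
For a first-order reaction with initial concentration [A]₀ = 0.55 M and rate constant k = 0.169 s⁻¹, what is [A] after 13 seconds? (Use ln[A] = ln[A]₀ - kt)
0.0611 M

ln[A] = ln[A]₀ - k·t = ln(0.55) - (0.169)·(13) = -0.5978 - 2.1970 = -2.7948
[A] = e^(-2.7948) = 0.0611 M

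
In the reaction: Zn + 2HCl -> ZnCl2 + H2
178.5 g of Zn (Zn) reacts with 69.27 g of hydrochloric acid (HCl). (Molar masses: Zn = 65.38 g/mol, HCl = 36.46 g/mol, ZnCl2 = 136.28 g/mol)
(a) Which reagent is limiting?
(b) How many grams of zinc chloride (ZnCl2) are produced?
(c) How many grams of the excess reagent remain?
(a) HCl, (b) 129.5 g, (c) 116.4 g

Moles of Zn = 178.5 g ÷ 65.38 g/mol = 2.73019 mol
Moles of HCl = 69.27 g ÷ 36.46 g/mol = 1.89989 mol
Moles ÷ coefficient: Zn: 2.73019/1 = 2.73, HCl: 1.89989/2 = 0.9499
(a) HCl has the smaller value, so HCl is the limiting reagent.
(b) Moles of ZnCl2 = 1.89989 mol HCl × (1/2) = 0.949945 mol; mass = 0.949945 mol × 136.28 g/mol = 129.5 g
(c) Zn consumed = 1.89989 × (1/2) = 0.949945 mol; remaining = 2.73019 − 0.949945 = 1.78025 mol; mass = 1.78025 mol × 65.38 g/mol = 116.4 g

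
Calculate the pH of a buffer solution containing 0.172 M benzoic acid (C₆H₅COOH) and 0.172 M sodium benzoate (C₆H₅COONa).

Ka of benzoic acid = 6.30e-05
pH = 4.20

pKa = -log(6.30e-05) = 4.20. pH = pKa + log([A⁻]/[HA]) = 4.20 + log(0.172/0.172)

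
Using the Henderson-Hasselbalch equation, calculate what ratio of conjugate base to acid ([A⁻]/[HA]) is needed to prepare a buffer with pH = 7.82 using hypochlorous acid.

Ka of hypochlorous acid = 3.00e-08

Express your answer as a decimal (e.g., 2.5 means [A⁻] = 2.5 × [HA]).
[A⁻]/[HA] = 1.982

pKa = −log(3.00e-08) = 7.5229. pH = pKa + log([A⁻]/[HA]). 7.82 = 7.5229 + log(ratio). log(ratio) = 7.82 − 7.5229 = 0.2971. ratio = 10^(0.2971) = 1.982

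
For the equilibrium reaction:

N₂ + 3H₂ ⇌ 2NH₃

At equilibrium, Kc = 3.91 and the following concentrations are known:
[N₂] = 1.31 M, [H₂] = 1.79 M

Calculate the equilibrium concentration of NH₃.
[NH₃] = 5.4201 M

Kc = ([NH₃]^2) / ([N₂] × [H₂]^3) = 3.91
[NH₃]^2 = Kc · (reactant terms)/(other product terms) = 3.91 · 7.5133 / 1 = 29.377
[NH₃] = (29.377)^(1/2) = 5.4201 M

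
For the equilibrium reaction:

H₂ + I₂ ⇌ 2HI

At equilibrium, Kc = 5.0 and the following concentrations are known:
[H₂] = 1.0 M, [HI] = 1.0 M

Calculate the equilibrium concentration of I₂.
[I₂] = 0.2000 M

Kc = ([HI]^2) / ([H₂] × [I₂]) = 5.0
[I₂]^1 = (product terms)/(Kc · other reactant terms) = 1 / (5.0 · 1) = 0.2
[I₂] = 0.2000 M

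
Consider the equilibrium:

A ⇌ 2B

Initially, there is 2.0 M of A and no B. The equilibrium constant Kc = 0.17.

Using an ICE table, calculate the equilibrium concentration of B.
[B] = 0.542 M

ICE: [A] = 2.0 − x, [B] = 2x.
Kc = (2x)²/(2.0 − x) = 0.17 ⇒ 4x² + 0.17x − 0.34 = 0.
x = (−0.17 + √(0.17² + 4·4·0.34))/(2·4) = (−0.17 + √5.4689)/8 = 0.27107.
[B] = 2x = 0.542 M.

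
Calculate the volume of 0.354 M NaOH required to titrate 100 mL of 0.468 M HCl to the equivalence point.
V_{base} = 132.2 mL

At equivalence: moles acid = moles base.
moles HCl = 0.468 M × 0.1 L = 0.0468 mol
V_NaOH = 0.0468 mol ÷ 0.354 M = 0.1322 L = 132.2 mL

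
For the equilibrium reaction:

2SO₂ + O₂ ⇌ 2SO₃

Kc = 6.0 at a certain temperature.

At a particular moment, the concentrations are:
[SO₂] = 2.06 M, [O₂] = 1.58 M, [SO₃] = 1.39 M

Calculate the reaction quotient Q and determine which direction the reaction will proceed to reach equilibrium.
Q = 0.288, Q < K, reaction proceeds forward (toward products)

Q = ([SO₃]^2) / ([SO₂]^2 × [O₂])
  = ((1.39)^2) / ((2.06)^2·(1.58)) = 1.9321/6.7049 = 0.2882
Since Q = 0.2882 < Kc = 6.0, the reaction proceeds forward (toward products) to reach equilibrium.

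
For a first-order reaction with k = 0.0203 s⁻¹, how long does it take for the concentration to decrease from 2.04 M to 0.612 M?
59.31 s

From ln[A] = ln[A]₀ - k·t: t = ln([A]₀/[A])/k = ln(2.04/0.612)/0.0203 = ln(3.3333)/0.0203 = 1.2040/0.0203 = 59.31 s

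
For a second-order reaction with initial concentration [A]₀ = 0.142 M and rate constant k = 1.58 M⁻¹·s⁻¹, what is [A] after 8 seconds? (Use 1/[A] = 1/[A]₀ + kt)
0.0508 M

1/[A] = 1/[A]₀ + k·t = 1/0.142 + (1.58)·(8) = 7.0423 + 12.6400 = 19.6823
[A] = 1/19.6823 = 0.0508 M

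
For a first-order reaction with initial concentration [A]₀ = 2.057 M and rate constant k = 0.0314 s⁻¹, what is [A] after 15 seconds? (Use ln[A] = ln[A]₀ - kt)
1.2843 M

ln[A] = ln[A]₀ - k·t = ln(2.057) - (0.0314)·(15) = 0.7212 - 0.4710 = 0.2502
[A] = e^(0.2502) = 1.2843 M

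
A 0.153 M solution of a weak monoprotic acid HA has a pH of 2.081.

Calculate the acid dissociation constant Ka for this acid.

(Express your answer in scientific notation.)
K_a = 4.76e-04

[H⁺] = 10^(−pH) = 10^(−2.081) = 8.299e-03 M. For HA ⇌ H⁺ + A⁻, Ka = x²/(C − x) = (8.299e-03)²/(0.153 − 8.299e-03) = 4.76e-04.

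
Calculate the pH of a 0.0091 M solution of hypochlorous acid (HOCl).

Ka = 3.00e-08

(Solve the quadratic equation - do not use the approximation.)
pH = 4.78

x² + Ka×x - Ka×C = 0. Using quadratic formula: [H⁺] = 1.6508e-05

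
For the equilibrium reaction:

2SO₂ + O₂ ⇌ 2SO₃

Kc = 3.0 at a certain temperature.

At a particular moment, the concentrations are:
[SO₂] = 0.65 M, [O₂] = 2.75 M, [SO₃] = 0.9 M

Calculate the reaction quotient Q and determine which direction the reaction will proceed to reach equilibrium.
Q = 0.697, Q < K, reaction proceeds forward (toward products)

Q = ([SO₃]^2) / ([SO₂]^2 × [O₂])
  = ((0.9)^2) / ((0.65)^2·(2.75)) = 0.81/1.1619 = 0.6971
Since Q = 0.6971 < Kc = 3.0, the reaction proceeds forward (toward products) to reach equilibrium.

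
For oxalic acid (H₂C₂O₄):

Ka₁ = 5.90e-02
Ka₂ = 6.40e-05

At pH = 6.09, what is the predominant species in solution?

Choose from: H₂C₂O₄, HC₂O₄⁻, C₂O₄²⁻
C₂O₄²⁻

pKa1 = 1.23, pKa2 = 4.19. Each pKa is the crossover between adjacent species; pH = 6.09 lies in the region where C₂O₄²⁻ predominates.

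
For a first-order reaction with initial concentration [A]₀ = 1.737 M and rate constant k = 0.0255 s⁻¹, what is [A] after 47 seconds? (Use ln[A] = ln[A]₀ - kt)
0.5240 M

ln[A] = ln[A]₀ - k·t = ln(1.737) - (0.0255)·(47) = 0.5522 - 1.1985 = -0.6463
[A] = e^(-0.6463) = 0.5240 M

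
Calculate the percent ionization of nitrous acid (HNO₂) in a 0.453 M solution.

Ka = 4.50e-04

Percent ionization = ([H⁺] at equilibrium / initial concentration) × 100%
Percent ionization = 3.1%

Let x = [H⁺]. Ka = x²/(C - x) ⇒ x² + (4.50e-04)x - (4.50e-04)(0.453) = 0. x = 1.4054e-02. Percent = (1.4054e-02/0.453) × 100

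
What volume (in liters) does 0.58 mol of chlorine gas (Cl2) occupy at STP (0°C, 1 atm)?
At STP, 1 mol of gas occupies 22.4 L
Volume = 0.58 mol × 22.4 L/mol = 12.99 L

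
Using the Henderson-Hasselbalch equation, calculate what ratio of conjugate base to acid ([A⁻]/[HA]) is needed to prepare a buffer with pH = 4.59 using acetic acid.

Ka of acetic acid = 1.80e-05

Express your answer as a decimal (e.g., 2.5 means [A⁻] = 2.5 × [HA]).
[A⁻]/[HA] = 0.700

pKa = −log(1.80e-05) = 4.7447. pH = pKa + log([A⁻]/[HA]). 4.59 = 4.7447 + log(ratio). log(ratio) = 4.59 − 4.7447 = -0.1547. ratio = 10^(-0.1547) = 0.700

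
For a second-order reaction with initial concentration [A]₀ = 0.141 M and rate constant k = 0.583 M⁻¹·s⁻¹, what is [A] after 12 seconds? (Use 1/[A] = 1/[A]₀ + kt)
0.0710 M

1/[A] = 1/[A]₀ + k·t = 1/0.141 + (0.583)·(12) = 7.0922 + 6.9960 = 14.0882
[A] = 1/14.0882 = 0.0710 M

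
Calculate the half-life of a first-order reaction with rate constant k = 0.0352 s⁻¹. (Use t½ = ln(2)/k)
19.69 s

t½ = ln(2)/k = 0.6931/0.0352 = 19.69 s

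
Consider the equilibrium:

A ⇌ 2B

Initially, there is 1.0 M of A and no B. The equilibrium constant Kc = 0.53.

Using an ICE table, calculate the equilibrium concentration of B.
[B] = 0.607 M

ICE: [A] = 1.0 − x, [B] = 2x.
Kc = (2x)²/(1.0 − x) = 0.53 ⇒ 4x² + 0.53x − 0.53 = 0.
x = (−0.53 + √(0.53² + 4·4·0.53))/(2·4) = (−0.53 + √8.7609)/8 = 0.30374.
[B] = 2x = 0.607 M.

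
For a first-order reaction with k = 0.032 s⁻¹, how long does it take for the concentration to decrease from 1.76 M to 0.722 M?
27.85 s

From ln[A] = ln[A]₀ - k·t: t = ln([A]₀/[A])/k = ln(1.76/0.722)/0.032 = ln(2.4377)/0.032 = 0.8910/0.032 = 27.85 s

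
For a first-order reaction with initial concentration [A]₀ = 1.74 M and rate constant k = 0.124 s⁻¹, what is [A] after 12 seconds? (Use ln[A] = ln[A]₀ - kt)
0.3929 M

ln[A] = ln[A]₀ - k·t = ln(1.74) - (0.124)·(12) = 0.5539 - 1.4880 = -0.9341
[A] = e^(-0.9341) = 0.3929 M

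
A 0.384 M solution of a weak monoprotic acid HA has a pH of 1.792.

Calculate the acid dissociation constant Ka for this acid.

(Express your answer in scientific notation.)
K_a = 7.08e-04

[H⁺] = 10^(−pH) = 10^(−1.792) = 1.614e-02 M. For HA ⇌ H⁺ + A⁻, Ka = x²/(C − x) = (1.614e-02)²/(0.384 − 1.614e-02) = 7.08e-04.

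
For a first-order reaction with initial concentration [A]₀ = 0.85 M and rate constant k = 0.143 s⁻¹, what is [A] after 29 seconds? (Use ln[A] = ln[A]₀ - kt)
0.0134 M

ln[A] = ln[A]₀ - k·t = ln(0.85) - (0.143)·(29) = -0.1625 - 4.1470 = -4.3095
[A] = e^(-4.3095) = 0.0134 M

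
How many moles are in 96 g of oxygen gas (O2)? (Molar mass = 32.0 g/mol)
Moles = 96 g ÷ 32.0 g/mol = 3 mol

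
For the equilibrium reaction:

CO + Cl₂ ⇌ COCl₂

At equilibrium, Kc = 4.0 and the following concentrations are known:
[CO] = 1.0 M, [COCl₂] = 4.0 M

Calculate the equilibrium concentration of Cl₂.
[Cl₂] = 1.0000 M

Kc = ([COCl₂]) / ([CO] × [Cl₂]) = 4.0
[Cl₂]^1 = (product terms)/(Kc · other reactant terms) = 4 / (4.0 · 1) = 1
[Cl₂] = 1.0000 M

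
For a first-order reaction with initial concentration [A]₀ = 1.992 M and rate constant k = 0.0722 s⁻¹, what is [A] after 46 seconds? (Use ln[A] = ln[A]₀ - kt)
0.0719 M

ln[A] = ln[A]₀ - k·t = ln(1.992) - (0.0722)·(46) = 0.6891 - 3.3212 = -2.6321
[A] = e^(-2.6321) = 0.0719 M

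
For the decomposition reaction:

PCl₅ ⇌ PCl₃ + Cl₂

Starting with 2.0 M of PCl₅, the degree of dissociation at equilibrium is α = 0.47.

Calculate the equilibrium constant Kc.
K_c = 0.8336

x = α·[A]₀ = 0.47 × 2.0 = 0.94 M dissociated.
At eq: [PCl₅] = 2.0 − 0.94 = 1.06 M; [PCl₃] = [Cl₂] = x = 0.94 M.
Kc = [PCl₃][Cl₂]/[PCl₅] = (0.94)²/1.06 = 0.8336.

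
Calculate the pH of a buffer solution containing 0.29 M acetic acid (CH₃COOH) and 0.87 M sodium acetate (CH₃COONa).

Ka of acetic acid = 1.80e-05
pH = 5.22

pKa = -log(1.80e-05) = 4.74. pH = pKa + log([A⁻]/[HA]) = 4.74 + log(0.87/0.29)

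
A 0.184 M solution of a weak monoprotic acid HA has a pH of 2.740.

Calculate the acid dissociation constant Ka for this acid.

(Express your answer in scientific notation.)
K_a = 1.82e-05

[H⁺] = 10^(−pH) = 10^(−2.740) = 1.820e-03 M. For HA ⇌ H⁺ + A⁻, Ka = x²/(C − x) = (1.820e-03)²/(0.184 − 1.820e-03) = 1.82e-05.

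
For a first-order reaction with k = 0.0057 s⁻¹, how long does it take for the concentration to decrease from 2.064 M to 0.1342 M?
479.49 s

From ln[A] = ln[A]₀ - k·t: t = ln([A]₀/[A])/k = ln(2.064/0.1342)/0.0057 = ln(15.3800)/0.0057 = 2.7331/0.0057 = 479.49 s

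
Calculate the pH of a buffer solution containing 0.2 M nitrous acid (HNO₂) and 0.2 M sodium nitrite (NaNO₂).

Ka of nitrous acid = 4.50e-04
pH = 3.35

pKa = -log(4.50e-04) = 3.35. pH = pKa + log([A⁻]/[HA]) = 3.35 + log(0.2/0.2)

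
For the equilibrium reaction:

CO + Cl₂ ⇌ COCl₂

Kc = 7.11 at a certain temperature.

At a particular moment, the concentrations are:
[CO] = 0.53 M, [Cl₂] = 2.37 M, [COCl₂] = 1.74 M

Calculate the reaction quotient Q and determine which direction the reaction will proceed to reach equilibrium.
Q = 1.385, Q < K, reaction proceeds forward (toward products)

Q = ([COCl₂]) / ([CO] × [Cl₂])
  = ((1.74)) / ((0.53)·(2.37)) = 1.74/1.2561 = 1.385
Since Q = 1.385 < Kc = 7.11, the reaction proceeds forward (toward products) to reach equilibrium.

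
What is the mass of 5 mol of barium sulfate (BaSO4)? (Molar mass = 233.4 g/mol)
Mass = 5 mol × 233.4 g/mol = 1167 g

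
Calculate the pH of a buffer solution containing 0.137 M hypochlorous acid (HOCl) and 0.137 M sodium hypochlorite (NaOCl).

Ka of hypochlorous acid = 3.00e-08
pH = 7.52

pKa = -log(3.00e-08) = 7.52. pH = pKa + log([A⁻]/[HA]) = 7.52 + log(0.137/0.137)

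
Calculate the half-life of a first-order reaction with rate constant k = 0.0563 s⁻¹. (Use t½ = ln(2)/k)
12.31 s

t½ = ln(2)/k = 0.6931/0.0563 = 12.31 s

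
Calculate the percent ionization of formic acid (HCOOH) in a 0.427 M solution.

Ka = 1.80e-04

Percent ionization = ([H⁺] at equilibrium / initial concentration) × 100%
Percent ionization = 2.03%

Let x = [H⁺]. Ka = x²/(C - x) ⇒ x² + (1.80e-04)x - (1.80e-04)(0.427) = 0. x = 8.6774e-03. Percent = (8.6774e-03/0.427) × 100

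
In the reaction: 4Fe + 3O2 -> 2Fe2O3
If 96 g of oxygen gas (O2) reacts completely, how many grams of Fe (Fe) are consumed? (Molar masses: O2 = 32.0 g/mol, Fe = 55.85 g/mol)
Moles of O2 = 96 g ÷ 32.0 g/mol = 3 mol
Mole ratio: 4 mol Fe / 3 mol O2
Moles of Fe = 3 × (4/3) = 4 mol
Mass of Fe = 4 mol × 55.85 g/mol = 223.4 g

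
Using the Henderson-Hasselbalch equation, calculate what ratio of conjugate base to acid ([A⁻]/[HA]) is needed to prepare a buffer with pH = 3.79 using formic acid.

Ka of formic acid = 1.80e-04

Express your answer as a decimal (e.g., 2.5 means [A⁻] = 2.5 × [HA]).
[A⁻]/[HA] = 1.110

pKa = −log(1.80e-04) = 3.7447. pH = pKa + log([A⁻]/[HA]). 3.79 = 3.7447 + log(ratio). log(ratio) = 3.79 − 3.7447 = 0.0453. ratio = 10^(0.0453) = 1.110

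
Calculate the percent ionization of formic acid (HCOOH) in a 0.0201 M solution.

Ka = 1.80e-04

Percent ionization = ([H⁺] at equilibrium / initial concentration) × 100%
Percent ionization = 9.03%

Let x = [H⁺]. Ka = x²/(C - x) ⇒ x² + (1.80e-04)x - (1.80e-04)(0.0201) = 0. x = 1.8142e-03. Percent = (1.8142e-03/0.0201) × 100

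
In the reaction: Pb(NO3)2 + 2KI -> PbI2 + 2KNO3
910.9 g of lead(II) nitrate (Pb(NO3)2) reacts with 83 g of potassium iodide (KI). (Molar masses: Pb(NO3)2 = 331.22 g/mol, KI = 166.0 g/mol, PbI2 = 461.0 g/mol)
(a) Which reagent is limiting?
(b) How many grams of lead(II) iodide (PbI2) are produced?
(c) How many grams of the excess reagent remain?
(a) KI, (b) 115.2 g, (c) 828.1 g

Moles of Pb(NO3)2 = 910.9 g ÷ 331.22 g/mol = 2.75014 mol
Moles of KI = 83 g ÷ 166.0 g/mol = 0.5 mol
Moles ÷ coefficient: Pb(NO3)2: 2.75014/1 = 2.75, KI: 0.5/2 = 0.25
(a) KI has the smaller value, so KI is the limiting reagent.
(b) Moles of PbI2 = 0.5 mol KI × (1/2) = 0.25 mol; mass = 0.25 mol × 461.0 g/mol = 115.2 g
(c) Pb(NO3)2 consumed = 0.5 × (1/2) = 0.25 mol; remaining = 2.75014 − 0.25 = 2.50014 mol; mass = 2.50014 mol × 331.22 g/mol = 828.1 g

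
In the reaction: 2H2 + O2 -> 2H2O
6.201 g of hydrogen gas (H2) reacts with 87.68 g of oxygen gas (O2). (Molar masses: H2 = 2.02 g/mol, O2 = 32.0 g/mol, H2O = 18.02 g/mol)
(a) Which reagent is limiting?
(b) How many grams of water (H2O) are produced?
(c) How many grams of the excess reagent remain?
(a) H2, (b) 55.32 g, (c) 38.56 g

Moles of H2 = 6.201 g ÷ 2.02 g/mol = 3.0698 mol
Moles of O2 = 87.68 g ÷ 32.0 g/mol = 2.74 mol
Moles ÷ coefficient: H2: 3.0698/2 = 1.535, O2: 2.74/1 = 2.74
(a) H2 has the smaller value, so H2 is the limiting reagent.
(b) Moles of H2O = 3.0698 mol H2 × (2/2) = 3.0698 mol; mass = 3.0698 mol × 18.02 g/mol = 55.32 g
(c) O2 consumed = 3.0698 × (1/2) = 1.5349 mol; remaining = 2.74 − 1.5349 = 1.2051 mol; mass = 1.2051 mol × 32.0 g/mol = 38.56 g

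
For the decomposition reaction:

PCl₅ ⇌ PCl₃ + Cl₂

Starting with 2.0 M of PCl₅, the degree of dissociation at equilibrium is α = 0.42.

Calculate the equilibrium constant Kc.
K_c = 0.6083

x = α·[A]₀ = 0.42 × 2.0 = 0.84 M dissociated.
At eq: [PCl₅] = 2.0 − 0.84 = 1.16 M; [PCl₃] = [Cl₂] = x = 0.84 M.
Kc = [PCl₃][Cl₂]/[PCl₅] = (0.84)²/1.16 = 0.6083.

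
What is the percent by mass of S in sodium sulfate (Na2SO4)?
Mass of S in formula = 32.07 × 1 = 32.07 g/mol
Molar mass = 142.05 g/mol
% S = (32.07/142.05) × 100% = 22.58%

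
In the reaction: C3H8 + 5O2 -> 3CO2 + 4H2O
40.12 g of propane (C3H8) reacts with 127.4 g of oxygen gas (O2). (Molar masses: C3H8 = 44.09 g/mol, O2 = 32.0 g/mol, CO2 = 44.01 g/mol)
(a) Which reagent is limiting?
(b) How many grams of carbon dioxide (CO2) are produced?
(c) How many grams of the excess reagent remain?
(a) O2, (b) 105.1 g, (c) 5.013 g

Moles of C3H8 = 40.12 g ÷ 44.09 g/mol = 0.909957 mol
Moles of O2 = 127.4 g ÷ 32.0 g/mol = 3.98125 mol
Moles ÷ coefficient: C3H8: 0.909957/1 = 0.91, O2: 3.98125/5 = 0.7963
(a) O2 has the smaller value, so O2 is the limiting reagent.
(b) Moles of CO2 = 3.98125 mol O2 × (3/5) = 2.38875 mol; mass = 2.38875 mol × 44.01 g/mol = 105.1 g
(c) C3H8 consumed = 3.98125 × (1/5) = 0.79625 mol; remaining = 0.909957 − 0.79625 = 0.113707 mol; mass = 0.113707 mol × 44.09 g/mol = 5.013 g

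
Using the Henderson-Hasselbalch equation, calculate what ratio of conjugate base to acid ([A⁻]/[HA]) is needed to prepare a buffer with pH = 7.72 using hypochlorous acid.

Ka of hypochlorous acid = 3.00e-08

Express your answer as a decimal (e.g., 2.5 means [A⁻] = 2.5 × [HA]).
[A⁻]/[HA] = 1.574

pKa = −log(3.00e-08) = 7.5229. pH = pKa + log([A⁻]/[HA]). 7.72 = 7.5229 + log(ratio). log(ratio) = 7.72 − 7.5229 = 0.1971. ratio = 10^(0.1971) = 1.574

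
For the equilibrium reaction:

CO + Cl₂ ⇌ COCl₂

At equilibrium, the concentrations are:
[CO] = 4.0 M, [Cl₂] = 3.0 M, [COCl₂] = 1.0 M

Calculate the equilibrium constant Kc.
K_c = 0.0833

Kc = ([COCl₂]) / ([CO] × [Cl₂])
   = ((1.0)) / ((4.0)·(3.0))
   = 1 / 12 = 0.0833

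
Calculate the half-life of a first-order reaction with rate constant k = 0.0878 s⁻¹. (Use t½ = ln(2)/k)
7.89 s

t½ = ln(2)/k = 0.6931/0.0878 = 7.89 s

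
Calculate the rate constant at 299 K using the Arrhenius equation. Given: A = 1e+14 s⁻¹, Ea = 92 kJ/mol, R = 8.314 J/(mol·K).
8.46e-03 s⁻¹

k = A·exp(-Ea/(R·T)) = 1e+14·exp(-92000/(8.314·299)) = 1e+14·exp(-37.0089) = 1e+14·8.4571e-17 = 8.46e-03 s⁻¹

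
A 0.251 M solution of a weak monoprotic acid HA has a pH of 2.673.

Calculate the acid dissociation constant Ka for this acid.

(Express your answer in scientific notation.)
K_a = 1.81e-05

[H⁺] = 10^(−pH) = 10^(−2.673) = 2.123e-03 M. For HA ⇌ H⁺ + A⁻, Ka = x²/(C − x) = (2.123e-03)²/(0.251 − 2.123e-03) = 1.81e-05.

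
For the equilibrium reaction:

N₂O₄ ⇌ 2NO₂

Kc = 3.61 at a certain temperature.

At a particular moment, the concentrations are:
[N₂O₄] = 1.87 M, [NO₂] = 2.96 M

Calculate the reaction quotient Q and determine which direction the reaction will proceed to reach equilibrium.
Q = 4.685, Q > K, reaction proceeds reverse (toward reactants)

Q = ([NO₂]^2) / ([N₂O₄])
  = ((2.96)^2) / ((1.87)) = 8.7616/1.87 = 4.685
Since Q = 4.685 > Kc = 3.61, the reaction proceeds reverse (toward reactants) to reach equilibrium.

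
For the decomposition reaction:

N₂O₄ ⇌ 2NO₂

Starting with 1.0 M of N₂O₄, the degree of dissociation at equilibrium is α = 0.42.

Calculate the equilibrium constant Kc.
K_c = 1.2166

x = α·[A]₀ = 0.42 × 1.0 = 0.42 M dissociated.
At eq: [N₂O₄] = 1.0 − 0.42 = 0.58 M; [NO₂] = 2x = 0.84 M.
Kc = [NO₂]²/[N₂O₄] = (0.84)²/0.58 = 1.217.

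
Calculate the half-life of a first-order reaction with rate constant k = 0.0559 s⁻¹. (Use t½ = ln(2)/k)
12.40 s

t½ = ln(2)/k = 0.6931/0.0559 = 12.40 s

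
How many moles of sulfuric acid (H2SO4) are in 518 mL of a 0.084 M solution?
Moles = Molarity × Volume (L)
Moles = 0.084 M × 0.518 L = 0.04351 mol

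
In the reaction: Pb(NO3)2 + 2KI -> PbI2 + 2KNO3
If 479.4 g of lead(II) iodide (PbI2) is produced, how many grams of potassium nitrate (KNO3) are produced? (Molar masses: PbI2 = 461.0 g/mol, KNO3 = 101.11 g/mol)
Moles of PbI2 = 479.4 g ÷ 461.0 g/mol = 1.03991 mol
Mole ratio: 2 mol KNO3 / 1 mol PbI2
Moles of KNO3 = 1.03991 × (2/1) = 2.07983 mol
Mass of KNO3 = 2.07983 mol × 101.11 g/mol = 210.3 g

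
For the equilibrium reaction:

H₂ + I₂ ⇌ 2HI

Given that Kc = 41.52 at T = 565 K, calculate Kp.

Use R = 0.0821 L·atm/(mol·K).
K_p = 41.5200

Δn = (moles gaseous products) − (moles gaseous reactants) = 0
T = 565 K; RT = 0.0821 × 565 = 46.3865
Kp = Kc·(RT)^Δn = 41.52 × (46.3865)^0 = 41.52 × 1 = 41.5200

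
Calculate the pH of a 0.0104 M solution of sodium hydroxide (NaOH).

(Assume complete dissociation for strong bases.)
pH = 12.02

[OH⁻] = 0.0104 M for strong base. pOH = -log[OH⁻] = 1.98, pH = 14 - pOH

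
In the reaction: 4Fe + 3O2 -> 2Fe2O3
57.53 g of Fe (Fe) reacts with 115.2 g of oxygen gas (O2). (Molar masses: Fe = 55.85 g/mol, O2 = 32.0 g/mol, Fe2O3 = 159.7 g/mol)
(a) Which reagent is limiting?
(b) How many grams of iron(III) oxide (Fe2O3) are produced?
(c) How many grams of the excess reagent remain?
(a) Fe, (b) 82.25 g, (c) 90.48 g

Moles of Fe = 57.53 g ÷ 55.85 g/mol = 1.03008 mol
Moles of O2 = 115.2 g ÷ 32.0 g/mol = 3.6 mol
Moles ÷ coefficient: Fe: 1.03008/4 = 0.2575, O2: 3.6/3 = 1.2
(a) Fe has the smaller value, so Fe is the limiting reagent.
(b) Moles of Fe2O3 = 1.03008 mol Fe × (2/4) = 0.51504 mol; mass = 0.51504 mol × 159.7 g/mol = 82.25 g
(c) O2 consumed = 1.03008 × (3/4) = 0.77256 mol; remaining = 3.6 − 0.77256 = 2.82744 mol; mass = 2.82744 mol × 32.0 g/mol = 90.48 g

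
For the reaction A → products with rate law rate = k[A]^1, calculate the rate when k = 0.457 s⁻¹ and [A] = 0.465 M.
0.2125 M/s

rate = k·[A]^1 = 0.457·(0.465)^1 = 0.457·0.465 = 0.2125 M/s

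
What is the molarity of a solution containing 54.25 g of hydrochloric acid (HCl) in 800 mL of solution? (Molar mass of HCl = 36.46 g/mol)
Moles of HCl = 54.25 g ÷ 36.46 g/mol = 1.48793 mol
Volume = 800 mL = 0.8 L
Molarity = 1.48793 mol ÷ 0.8 L = 1.86 M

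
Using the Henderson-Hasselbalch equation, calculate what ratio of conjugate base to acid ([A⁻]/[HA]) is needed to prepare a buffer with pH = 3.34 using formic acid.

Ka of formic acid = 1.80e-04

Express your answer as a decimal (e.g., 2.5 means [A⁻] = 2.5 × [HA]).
[A⁻]/[HA] = 0.394

pKa = −log(1.80e-04) = 3.7447. pH = pKa + log([A⁻]/[HA]). 3.34 = 3.7447 + log(ratio). log(ratio) = 3.34 − 3.7447 = -0.4047. ratio = 10^(-0.4047) = 0.394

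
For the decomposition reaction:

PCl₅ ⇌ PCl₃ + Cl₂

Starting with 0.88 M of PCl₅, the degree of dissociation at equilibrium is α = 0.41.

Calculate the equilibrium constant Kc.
K_c = 0.2507

x = α·[A]₀ = 0.41 × 0.88 = 0.3608 M dissociated.
At eq: [PCl₅] = 0.88 − 0.3608 = 0.5192 M; [PCl₃] = [Cl₂] = x = 0.3608 M.
Kc = [PCl₃][Cl₂]/[PCl₅] = (0.3608)²/0.5192 = 0.2507.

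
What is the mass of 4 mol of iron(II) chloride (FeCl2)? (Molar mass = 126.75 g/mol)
Mass = 4 mol × 126.75 g/mol = 507 g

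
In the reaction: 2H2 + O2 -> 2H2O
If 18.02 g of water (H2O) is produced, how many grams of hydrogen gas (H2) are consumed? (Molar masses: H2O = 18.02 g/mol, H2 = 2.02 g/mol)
Moles of H2O = 18.02 g ÷ 18.02 g/mol = 1 mol
Mole ratio: 2 mol H2 / 2 mol H2O
Moles of H2 = 1 × (2/2) = 1 mol
Mass of H2 = 1 mol × 2.02 g/mol = 2.02 g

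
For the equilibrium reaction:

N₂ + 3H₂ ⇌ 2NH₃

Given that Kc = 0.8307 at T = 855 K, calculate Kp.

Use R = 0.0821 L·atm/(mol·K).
K_p = 1.69e-04

Δn = (moles gaseous products) − (moles gaseous reactants) = -2
T = 855 K; RT = 0.0821 × 855 = 70.1955
Kp = Kc·(RT)^Δn = 0.8307 × (70.1955)^-2 = 0.8307 × 0.000202946 = 1.69e-04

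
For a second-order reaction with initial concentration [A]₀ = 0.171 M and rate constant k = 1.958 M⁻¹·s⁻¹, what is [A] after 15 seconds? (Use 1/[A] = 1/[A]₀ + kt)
0.0284 M

1/[A] = 1/[A]₀ + k·t = 1/0.171 + (1.958)·(15) = 5.8480 + 29.3700 = 35.2180
[A] = 1/35.2180 = 0.0284 M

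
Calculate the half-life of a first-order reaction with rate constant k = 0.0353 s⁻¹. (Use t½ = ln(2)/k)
19.64 s

t½ = ln(2)/k = 0.6931/0.0353 = 19.64 s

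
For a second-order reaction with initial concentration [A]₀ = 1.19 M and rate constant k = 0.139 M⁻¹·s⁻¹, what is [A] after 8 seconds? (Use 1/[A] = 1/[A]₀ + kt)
0.5122 M

1/[A] = 1/[A]₀ + k·t = 1/1.19 + (0.139)·(8) = 0.8403 + 1.1120 = 1.9523
[A] = 1/1.9523 = 0.5122 M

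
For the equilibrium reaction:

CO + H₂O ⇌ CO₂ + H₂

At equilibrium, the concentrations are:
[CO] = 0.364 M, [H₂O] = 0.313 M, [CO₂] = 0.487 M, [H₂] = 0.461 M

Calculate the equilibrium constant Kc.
K_c = 1.9705

Kc = ([CO₂] × [H₂]) / ([CO] × [H₂O])
   = ((0.487)·(0.461)) / ((0.364)·(0.313))
   = 0.22451 / 0.11393 = 1.9705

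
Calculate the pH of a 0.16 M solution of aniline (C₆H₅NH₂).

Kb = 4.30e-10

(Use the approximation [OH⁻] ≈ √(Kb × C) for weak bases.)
pH = 8.92

[OH⁻] = √(Kb × C) = √(4.30e-10 × 0.16) = 8.2946e-06. pOH = 5.08, pH = 14 - pOH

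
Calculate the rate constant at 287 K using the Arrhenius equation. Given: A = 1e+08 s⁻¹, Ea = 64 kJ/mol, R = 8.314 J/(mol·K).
2.25e-04 s⁻¹

k = A·exp(-Ea/(R·T)) = 1e+08·exp(-64000/(8.314·287)) = 1e+08·exp(-26.8218) = 1e+08·2.2461e-12 = 2.25e-04 s⁻¹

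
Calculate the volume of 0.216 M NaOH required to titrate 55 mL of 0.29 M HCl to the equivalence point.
V_{base} = 73.8 mL

At equivalence: moles acid = moles base.
moles HCl = 0.29 M × 0.055 L = 0.01595 mol
V_NaOH = 0.01595 mol ÷ 0.216 M = 0.07384 L = 73.8 mL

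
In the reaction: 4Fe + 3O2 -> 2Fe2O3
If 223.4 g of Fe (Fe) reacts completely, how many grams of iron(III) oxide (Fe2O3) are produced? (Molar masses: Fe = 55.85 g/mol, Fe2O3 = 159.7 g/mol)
Moles of Fe = 223.4 g ÷ 55.85 g/mol = 4 mol
Mole ratio: 2 mol Fe2O3 / 4 mol Fe
Moles of Fe2O3 = 4 × (2/4) = 2 mol
Mass of Fe2O3 = 2 mol × 159.7 g/mol = 319.4 g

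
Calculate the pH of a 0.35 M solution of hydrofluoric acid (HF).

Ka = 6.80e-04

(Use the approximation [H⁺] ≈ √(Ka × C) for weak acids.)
pH = 1.81

[H⁺] = √(Ka × C) = √(6.80e-04 × 0.35) = 1.5427e-02. pH = -log(1.5427e-02)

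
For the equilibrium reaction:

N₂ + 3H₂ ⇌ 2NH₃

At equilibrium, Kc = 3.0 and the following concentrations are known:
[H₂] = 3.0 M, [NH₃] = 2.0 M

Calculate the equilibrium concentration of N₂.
[N₂] = 0.0494 M

Kc = ([NH₃]^2) / ([N₂] × [H₂]^3) = 3.0
[N₂]^1 = (product terms)/(Kc · other reactant terms) = 4 / (3.0 · 27) = 0.049383
[N₂] = 0.0494 M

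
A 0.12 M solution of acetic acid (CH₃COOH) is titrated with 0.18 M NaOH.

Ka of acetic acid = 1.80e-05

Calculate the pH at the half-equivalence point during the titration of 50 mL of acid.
pH = pKa = 4.74

At the half-equivalence point, [HA] = [A⁻], so by Henderson–Hasselbalch pH = pKa + log(1) = pKa.
pKa = −log(1.80e-05) = 4.74.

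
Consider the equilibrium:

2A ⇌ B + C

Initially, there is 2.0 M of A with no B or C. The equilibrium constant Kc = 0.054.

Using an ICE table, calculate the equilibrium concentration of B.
[B] = 0.317 M

ICE: [A] = 2.0 − 2x, [B] = [C] = x.
Kc = x²/(2.0 − 2x)² = 0.054 ⇒ √Kc = x/(2.0 − 2x).
x = √0.054·2.0/(1 + 2√0.054) = 0.23238·2.0/1.4648 = 0.31729.
[B] = x = 0.317 M.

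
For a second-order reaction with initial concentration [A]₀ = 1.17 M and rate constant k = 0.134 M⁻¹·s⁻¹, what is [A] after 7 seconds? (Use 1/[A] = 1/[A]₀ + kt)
0.5578 M

1/[A] = 1/[A]₀ + k·t = 1/1.17 + (0.134)·(7) = 0.8547 + 0.9380 = 1.7927
[A] = 1/1.7927 = 0.5578 M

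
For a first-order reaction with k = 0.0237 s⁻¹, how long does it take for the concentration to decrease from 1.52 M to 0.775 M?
28.42 s

From ln[A] = ln[A]₀ - k·t: t = ln([A]₀/[A])/k = ln(1.52/0.775)/0.0237 = ln(1.9613)/0.0237 = 0.6736/0.0237 = 28.42 s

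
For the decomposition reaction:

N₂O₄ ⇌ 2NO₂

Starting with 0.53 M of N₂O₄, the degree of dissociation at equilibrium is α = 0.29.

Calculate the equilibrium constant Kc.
K_c = 0.2511

x = α·[A]₀ = 0.29 × 0.53 = 0.1537 M dissociated.
At eq: [N₂O₄] = 0.53 − 0.1537 = 0.3763 M; [NO₂] = 2x = 0.3074 M.
Kc = [NO₂]²/[N₂O₄] = (0.3074)²/0.3763 = 0.2511.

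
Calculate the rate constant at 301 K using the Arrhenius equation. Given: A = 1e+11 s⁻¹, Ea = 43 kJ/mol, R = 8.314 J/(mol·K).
3.45e+03 s⁻¹

k = A·exp(-Ea/(R·T)) = 1e+11·exp(-43000/(8.314·301)) = 1e+11·exp(-17.1827) = 1e+11·3.4486e-08 = 3.45e+03 s⁻¹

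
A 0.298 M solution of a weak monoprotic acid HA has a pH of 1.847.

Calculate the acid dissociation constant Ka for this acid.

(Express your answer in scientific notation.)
K_a = 7.13e-04

[H⁺] = 10^(−pH) = 10^(−1.847) = 1.422e-02 M. For HA ⇌ H⁺ + A⁻, Ka = x²/(C − x) = (1.422e-02)²/(0.298 − 1.422e-02) = 7.13e-04.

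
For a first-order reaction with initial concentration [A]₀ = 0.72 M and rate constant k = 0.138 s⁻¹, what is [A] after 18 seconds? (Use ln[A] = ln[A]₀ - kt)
0.0601 M

ln[A] = ln[A]₀ - k·t = ln(0.72) - (0.138)·(18) = -0.3285 - 2.4840 = -2.8125
[A] = e^(-2.8125) = 0.0601 M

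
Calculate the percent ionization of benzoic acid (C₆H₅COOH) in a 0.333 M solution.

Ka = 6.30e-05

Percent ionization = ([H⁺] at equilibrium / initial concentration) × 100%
Percent ionization = 1.37%

Let x = [H⁺]. Ka = x²/(C - x) ⇒ x² + (6.30e-05)x - (6.30e-05)(0.333) = 0. x = 4.5489e-03. Percent = (4.5489e-03/0.333) × 100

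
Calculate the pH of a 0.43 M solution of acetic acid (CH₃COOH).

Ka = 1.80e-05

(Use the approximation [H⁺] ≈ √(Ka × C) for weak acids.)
pH = 2.56

[H⁺] = √(Ka × C) = √(1.80e-05 × 0.43) = 2.7821e-03. pH = -log(2.7821e-03)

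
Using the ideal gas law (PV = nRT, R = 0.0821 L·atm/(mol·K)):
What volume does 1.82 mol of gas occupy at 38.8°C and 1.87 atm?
T = 38.8°C + 273.15 = 311.95 K
V = nRT/P = (1.82 × 0.0821 × 311.95) / 1.87
V = 24.93 L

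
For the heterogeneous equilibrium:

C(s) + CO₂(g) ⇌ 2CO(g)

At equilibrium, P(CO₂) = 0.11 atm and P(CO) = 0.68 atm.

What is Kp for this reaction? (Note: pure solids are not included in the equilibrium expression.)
K_p = 4.204

Solid C is excluded.
Kp = P(CO)²/P(CO₂) = (0.68)²/0.11 = 0.4624/0.11 = 4.204.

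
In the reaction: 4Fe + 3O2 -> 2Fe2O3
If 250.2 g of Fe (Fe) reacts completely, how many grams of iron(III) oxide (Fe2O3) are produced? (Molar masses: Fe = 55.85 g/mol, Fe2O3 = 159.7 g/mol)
Moles of Fe = 250.2 g ÷ 55.85 g/mol = 4.47986 mol
Mole ratio: 2 mol Fe2O3 / 4 mol Fe
Moles of Fe2O3 = 4.47986 × (2/4) = 2.23993 mol
Mass of Fe2O3 = 2.23993 mol × 159.7 g/mol = 357.7 g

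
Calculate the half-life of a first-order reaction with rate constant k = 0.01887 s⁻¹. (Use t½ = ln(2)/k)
36.73 s

t½ = ln(2)/k = 0.6931/0.01887 = 36.73 s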